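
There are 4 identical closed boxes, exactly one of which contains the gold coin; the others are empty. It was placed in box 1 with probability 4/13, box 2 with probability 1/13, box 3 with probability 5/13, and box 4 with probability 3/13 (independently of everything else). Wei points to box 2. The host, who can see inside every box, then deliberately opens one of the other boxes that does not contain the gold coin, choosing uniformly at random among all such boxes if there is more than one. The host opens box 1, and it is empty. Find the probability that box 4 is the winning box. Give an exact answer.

Apply Bayes' rule, conditioning on where the gold coin actually is.
If it is in box 1 (prior 4/13): the host opened box 1, so this case is ruled out; weight (4/13)·0 = 0.
If it is in box 2 (prior 1/13): the host has 3 equally likely choices, so probability 1/3; weight (1/13)·(1/3) = 1/39.
If it is in box 3 (prior 5/13): the host has 2 equally likely choices, so probability 1/2; weight (5/13)·(1/2) = 5/26.
If it is in box 4 (prior 3/13): the host has 2 equally likely choices, so probability 1/2; weight (3/13)·(1/2) = 3/26.
The weights sum to 1/3.
So P(the gold coin in box 4 | the host opened box 1) = (3/26) / (1/3) = 9/26.

9/26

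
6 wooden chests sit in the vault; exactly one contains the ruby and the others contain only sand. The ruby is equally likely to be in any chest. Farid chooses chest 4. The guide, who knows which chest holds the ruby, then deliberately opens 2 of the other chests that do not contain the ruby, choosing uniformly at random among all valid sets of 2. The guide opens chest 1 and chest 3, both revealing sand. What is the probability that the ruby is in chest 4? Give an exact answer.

Apply Bayes' rule, conditioning on where the ruby actually is.
If it is in either of chests 1 and 3 (prior 1/6 each): that chest was opened and seen not to hold the prize — ruled out; weight (1/6)·0 = 0 each.
If it is in any of chests 2, 5, and 6 (prior 1/6 each): the guide has 6 equally likely choices, so probability 1/6; weight (1/6)·(1/6) = 1/36 each.
If it is in chest 4 (prior 1/6): the guide has 10 equally likely choices, so probability 1/10; weight (1/6)·(1/10) = 1/60.
The weights sum to 1/10.
So P(the ruby in chest 4 | the guide opened chest 1 and chest 3) = (1/60) / (1/10) = 1/6.

1/6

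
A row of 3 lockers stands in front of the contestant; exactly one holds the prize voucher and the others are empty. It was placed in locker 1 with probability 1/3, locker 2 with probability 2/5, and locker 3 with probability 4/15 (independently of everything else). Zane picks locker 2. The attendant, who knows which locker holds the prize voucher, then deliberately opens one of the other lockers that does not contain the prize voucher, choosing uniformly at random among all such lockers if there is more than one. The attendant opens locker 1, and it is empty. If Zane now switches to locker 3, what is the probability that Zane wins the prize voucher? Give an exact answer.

Apply Bayes' rule, conditioning on where the prize voucher actually is.
If it is in locker 1 (prior 1/3): the attendant opened locker 1, so this case is ruled out; weight (1/3)·0 = 0.
If it is in locker 2 (prior 2/5): the attendant has 2 equally likely choices, so probability 1/2; weight (2/5)·(1/2) = 1/5.
If it is in locker 3 (prior 4/15): the attendant has no choice, probability 1; weight (4/15)·1 = 4/15.
The weights sum to 7/15.
So P(the prize voucher in locker 3 | the attendant opened locker 1) = (4/15) / (7/15) = 4/7.

4/7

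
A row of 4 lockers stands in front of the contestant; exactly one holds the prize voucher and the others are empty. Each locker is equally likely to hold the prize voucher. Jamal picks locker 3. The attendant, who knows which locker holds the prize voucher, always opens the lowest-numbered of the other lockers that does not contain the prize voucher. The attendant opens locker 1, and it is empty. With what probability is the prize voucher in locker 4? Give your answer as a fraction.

Condition on the true location of the prize voucher.
If it is in locker 1 (prior 1/4): the attendant opened locker 1, so this case is ruled out; weight (1/4)·0 = 0.
If it is in any of lockers 2, 3, and 4 (prior 1/4 each): locker 1 is the lowest-numbered option available, probability 1; weight (1/4)·1 = 1/4 each.
The weights sum to 3/4.
So P(the prize voucher in locker 4 | the attendant opened locker 1) = (1/4) / (3/4) = 1/3.

1/3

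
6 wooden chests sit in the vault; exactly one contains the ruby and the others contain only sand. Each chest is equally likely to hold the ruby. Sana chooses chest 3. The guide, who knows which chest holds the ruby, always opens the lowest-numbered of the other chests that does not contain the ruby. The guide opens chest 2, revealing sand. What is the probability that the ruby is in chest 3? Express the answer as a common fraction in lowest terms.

0

Consider each possible location of the ruby in turn.
If it is in chest 1 (prior 1/6): chest 2 is the lowest-numbered option available, probability 1; weight (1/6)·1 = 1/6.
If it is in chest 2 (prior 1/6): the guide opened chest 2, so this case is ruled out; weight (1/6)·0 = 0.
If it is in any of chests 3, 4, 5, and 6 (prior 1/6 each): the guide would have opened chest 1 instead, probability 0; weight (1/6)·0 = 0 each.
The weights sum to 1/6.
So P(the ruby in chest 3 | the guide opened chest 2) = 0 / (1/6) = 0.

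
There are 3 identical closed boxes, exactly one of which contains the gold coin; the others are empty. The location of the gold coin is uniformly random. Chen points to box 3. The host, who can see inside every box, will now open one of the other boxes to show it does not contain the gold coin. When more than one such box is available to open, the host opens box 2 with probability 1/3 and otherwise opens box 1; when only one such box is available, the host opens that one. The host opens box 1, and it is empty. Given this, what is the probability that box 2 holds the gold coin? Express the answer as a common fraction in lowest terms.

Condition on the true location of the gold coin.
If it is in box 1 (prior 1/3): the host opened box 1, so this case is ruled out; weight (1/3)·0 = 0.
If it is in box 2 (prior 1/3): only box 1 is available, probability 1; weight (1/3)·1 = 1/3.
If it is in box 3 (prior 1/3): box 2 is available but not opened, probability 2/3; weight (1/3)·(2/3) = 2/9.
The weights sum to 5/9.
So P(the gold coin in box 2 | the host opened box 1) = (1/3) / (5/9) = 3/5.

3/5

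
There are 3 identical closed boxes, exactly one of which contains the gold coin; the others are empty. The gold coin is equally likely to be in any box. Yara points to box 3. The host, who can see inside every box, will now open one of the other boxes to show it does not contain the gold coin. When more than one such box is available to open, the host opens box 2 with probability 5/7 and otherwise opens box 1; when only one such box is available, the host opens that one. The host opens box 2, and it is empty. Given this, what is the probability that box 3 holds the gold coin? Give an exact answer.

5/12

Consider each possible location of the gold coin in turn.
If it is in box 1 (prior 1/3): only box 2 is available, probability 1; weight (1/3)·1 = 1/3.
If it is in box 2 (prior 1/3): the host opened box 2, so this case is ruled out; weight (1/3)·0 = 0.
If it is in box 3 (prior 1/3): box 2 is available, opened with probability 5/7; weight (1/3)·(5/7) = 5/21.
The weights sum to 4/7.
So P(the gold coin in box 3 | the host opened box 2) = (5/21) / (4/7) = 5/12.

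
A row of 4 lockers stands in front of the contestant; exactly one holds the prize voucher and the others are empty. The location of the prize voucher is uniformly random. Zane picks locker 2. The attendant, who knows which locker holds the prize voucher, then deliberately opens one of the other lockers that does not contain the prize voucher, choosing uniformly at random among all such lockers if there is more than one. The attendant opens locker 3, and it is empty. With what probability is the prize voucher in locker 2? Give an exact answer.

Apply Bayes' rule, conditioning on where the prize voucher actually is.
If it is in either of lockers 1 and 4 (prior 1/4 each): the attendant has 2 equally likely choices, so probability 1/2; weight (1/4)·(1/2) = 1/8 each.
If it is in locker 2 (prior 1/4): the attendant has 3 equally likely choices, so probability 1/3; weight (1/4)·(1/3) = 1/12.
If it is in locker 3 (prior 1/4): the attendant opened locker 3, so this case is ruled out; weight (1/4)·0 = 0.
The weights sum to 1/3.
So P(the prize voucher in locker 2 | the attendant opened locker 3) = (1/12) / (1/3) = 1/4.

1/4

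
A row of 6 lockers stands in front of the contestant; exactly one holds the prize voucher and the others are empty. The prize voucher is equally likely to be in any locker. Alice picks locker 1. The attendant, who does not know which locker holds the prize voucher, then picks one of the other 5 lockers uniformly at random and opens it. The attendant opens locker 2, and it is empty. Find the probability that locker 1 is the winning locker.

Because the attendant chose which locker to open without knowing where the prize voucher is, the choice is independent of the prize location. Learning that locker 2 does not hold the prize voucher simply rules out that one location and leaves the remaining 5 lockers still equally likely by symmetry.
So P(the prize voucher in locker 1) = 1/5.

1/5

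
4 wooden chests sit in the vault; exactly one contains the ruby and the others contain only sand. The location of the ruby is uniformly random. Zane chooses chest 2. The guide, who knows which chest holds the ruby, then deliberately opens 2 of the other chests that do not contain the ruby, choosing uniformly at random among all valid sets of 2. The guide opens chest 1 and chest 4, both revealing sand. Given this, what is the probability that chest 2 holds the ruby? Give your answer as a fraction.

1/4

Consider each possible location of the ruby in turn.
If it is in either of chests 1 and 4 (prior 1/4 each): that chest was opened and seen not to hold the prize — ruled out; weight (1/4)·0 = 0 each.
If it is in chest 2 (prior 1/4): the guide has 3 equally likely choices, so probability 1/3; weight (1/4)·(1/3) = 1/12.
If it is in chest 3 (prior 1/4): the guide has no choice, probability 1; weight (1/4)·1 = 1/4.
The weights sum to 1/3.
So P(the ruby in chest 2 | the guide opened chest 1 and chest 4) = (1/12) / (1/3) = 1/4.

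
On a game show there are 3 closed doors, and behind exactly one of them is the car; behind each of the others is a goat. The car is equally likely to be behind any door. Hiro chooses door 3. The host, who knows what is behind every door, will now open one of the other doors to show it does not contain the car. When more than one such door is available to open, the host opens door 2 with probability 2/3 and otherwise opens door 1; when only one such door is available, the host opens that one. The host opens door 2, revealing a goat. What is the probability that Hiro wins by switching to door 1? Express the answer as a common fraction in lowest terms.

Condition on the true location of the car.
If it is behind door 1 (prior 1/3): only door 2 is available, probability 1; weight (1/3)·1 = 1/3.
If it is behind door 2 (prior 1/3): the host opened door 2, so this case is ruled out; weight (1/3)·0 = 0.
If it is behind door 3 (prior 1/3): door 2 is available, opened with probability 2/3; weight (1/3)·(2/3) = 2/9.
The weights sum to 5/9.
So P(the car behind door 1 | the host opened door 2) = (1/3) / (5/9) = 3/5.

3/5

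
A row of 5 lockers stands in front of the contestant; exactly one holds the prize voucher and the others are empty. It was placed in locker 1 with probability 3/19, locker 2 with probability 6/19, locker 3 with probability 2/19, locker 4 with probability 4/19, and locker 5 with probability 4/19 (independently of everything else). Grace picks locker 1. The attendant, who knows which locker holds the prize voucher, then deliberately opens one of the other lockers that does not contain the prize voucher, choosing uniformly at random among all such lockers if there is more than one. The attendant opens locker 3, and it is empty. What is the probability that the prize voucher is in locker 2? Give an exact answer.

24/65

Consider each possible location of the prize voucher in turn.
If it is in locker 1 (prior 3/19): the attendant has 4 equally likely choices, so probability 1/4; weight (3/19)·(1/4) = 3/76.
If it is in locker 2 (prior 6/19): the attendant has 3 equally likely choices, so probability 1/3; weight (6/19)·(1/3) = 2/19.
If it is in locker 3 (prior 2/19): the attendant opened locker 3, so this case is ruled out; weight (2/19)·0 = 0.
If it is in either of lockers 4 and 5 (prior 4/19 each): the attendant has 3 equally likely choices, so probability 1/3; weight (4/19)·(1/3) = 4/57 each.
The weights sum to 65/228.
So P(the prize voucher in locker 2 | the attendant opened locker 3) = (2/19) / (65/228) = 24/65.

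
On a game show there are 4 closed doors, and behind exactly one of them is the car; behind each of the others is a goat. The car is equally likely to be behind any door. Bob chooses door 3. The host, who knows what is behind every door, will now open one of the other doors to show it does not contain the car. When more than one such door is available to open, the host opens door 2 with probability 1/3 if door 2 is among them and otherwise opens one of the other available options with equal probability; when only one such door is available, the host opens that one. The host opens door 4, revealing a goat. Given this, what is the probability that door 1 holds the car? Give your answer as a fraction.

Condition on the true location of the car.
If it is behind door 1 (prior 1/4): door 2 is available but not opened, probability 2/3; weight (1/4)·(2/3) = 1/6.
If it is behind door 2 (prior 1/4): door 2 holds the prize so is unavailable; the host chooses uniformly among the 2 others, probability 1/2; weight (1/4)·(1/2) = 1/8.
If it is behind door 3 (prior 1/4): door 2 is available but not opened; door 4 gets probability (1 − 1/3)/2 = 1/3; weight (1/4)·(1/3) = 1/12.
If it is behind door 4 (prior 1/4): the host opened door 4, so this case is ruled out; weight (1/4)·0 = 0.
The weights sum to 3/8.
So P(the car behind door 1 | the host opened door 4) = (1/6) / (3/8) = 4/9.

4/9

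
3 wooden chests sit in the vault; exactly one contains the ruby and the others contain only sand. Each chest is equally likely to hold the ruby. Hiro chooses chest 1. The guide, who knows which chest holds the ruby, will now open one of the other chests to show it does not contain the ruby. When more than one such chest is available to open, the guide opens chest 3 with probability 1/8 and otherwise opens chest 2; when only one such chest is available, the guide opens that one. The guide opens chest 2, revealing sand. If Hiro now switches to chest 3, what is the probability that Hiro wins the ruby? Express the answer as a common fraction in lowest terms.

8/15

Condition on the true location of the ruby.
If it is in chest 1 (prior 1/3): chest 3 is available but not opened, probability 7/8; weight (1/3)·(7/8) = 7/24.
If it is in chest 2 (prior 1/3): the guide opened chest 2, so this case is ruled out; weight (1/3)·0 = 0.
If it is in chest 3 (prior 1/3): only chest 2 is available, probability 1; weight (1/3)·1 = 1/3.
The weights sum to 5/8.
So P(the ruby in chest 3 | the guide opened chest 2) = (1/3) / (5/8) = 8/15.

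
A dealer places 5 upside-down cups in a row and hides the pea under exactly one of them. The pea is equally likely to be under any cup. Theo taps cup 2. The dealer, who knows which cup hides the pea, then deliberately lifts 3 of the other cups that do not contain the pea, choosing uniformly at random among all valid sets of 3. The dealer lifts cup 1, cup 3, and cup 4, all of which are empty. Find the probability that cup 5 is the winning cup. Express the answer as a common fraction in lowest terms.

4/5

Apply Bayes' rule, conditioning on where the pea actually is.
If it is under any of cups 1, 3, and 4 (prior 1/5 each): that cup was opened and seen not to hold the prize — ruled out; weight (1/5)·0 = 0 each.
If it is under cup 2 (prior 1/5): the dealer has 4 equally likely choices, so probability 1/4; weight (1/5)·(1/4) = 1/20.
If it is under cup 5 (prior 1/5): the dealer has no choice, probability 1; weight (1/5)·1 = 1/5.
The weights sum to 1/4.
So P(the pea under cup 5 | the dealer opened cup 1, cup 3, and cup 4) = (1/5) / (1/4) = 4/5.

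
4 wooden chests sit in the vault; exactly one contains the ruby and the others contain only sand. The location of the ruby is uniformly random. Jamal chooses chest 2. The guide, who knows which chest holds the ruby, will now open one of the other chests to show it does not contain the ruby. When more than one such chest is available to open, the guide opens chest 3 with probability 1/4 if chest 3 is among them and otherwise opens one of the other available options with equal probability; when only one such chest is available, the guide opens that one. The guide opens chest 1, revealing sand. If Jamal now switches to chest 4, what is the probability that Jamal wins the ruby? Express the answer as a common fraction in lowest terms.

6/13

Condition on the true location of the ruby.
If it is in chest 1 (prior 1/4): the guide opened chest 1, so this case is ruled out; weight (1/4)·0 = 0.
If it is in chest 2 (prior 1/4): chest 3 is available but not opened; chest 1 gets probability (1 − 1/4)/2 = 3/8; weight (1/4)·(3/8) = 3/32.
If it is in chest 3 (prior 1/4): chest 3 holds the prize so is unavailable; the guide chooses uniformly among the 2 others, probability 1/2; weight (1/4)·(1/2) = 1/8.
If it is in chest 4 (prior 1/4): chest 3 is available but not opened, probability 3/4; weight (1/4)·(3/4) = 3/16.
The weights sum to 13/32.
So P(the ruby in chest 4 | the guide opened chest 1) = (3/16) / (13/32) = 6/13.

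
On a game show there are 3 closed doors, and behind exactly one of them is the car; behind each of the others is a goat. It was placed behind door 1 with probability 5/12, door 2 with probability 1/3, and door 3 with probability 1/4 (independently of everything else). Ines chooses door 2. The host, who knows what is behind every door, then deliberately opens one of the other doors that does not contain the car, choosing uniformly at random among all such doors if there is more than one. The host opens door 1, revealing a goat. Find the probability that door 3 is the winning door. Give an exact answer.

Apply Bayes' rule, conditioning on where the car actually is.
If it is behind door 1 (prior 5/12): the host opened door 1, so this case is ruled out; weight (5/12)·0 = 0.
If it is behind door 2 (prior 1/3): the host has 2 equally likely choices, so probability 1/2; weight (1/3)·(1/2) = 1/6.
If it is behind door 3 (prior 1/4): the host has no choice, probability 1; weight (1/4)·1 = 1/4.
The weights sum to 5/12.
So P(the car behind door 3 | the host opened door 1) = (1/4) / (5/12) = 3/5.

3/5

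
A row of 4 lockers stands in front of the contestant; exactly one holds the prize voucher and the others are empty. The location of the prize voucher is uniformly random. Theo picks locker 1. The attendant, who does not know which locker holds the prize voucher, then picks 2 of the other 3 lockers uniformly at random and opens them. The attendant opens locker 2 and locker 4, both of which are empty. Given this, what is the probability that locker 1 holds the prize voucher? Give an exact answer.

Condition on the true location of the prize voucher.
If it is in either of lockers 1 and 3 (prior 1/4 each): the attendant picks exactly this set with probability 1/3 regardless, and none is the prize; weight (1/4)·(1/3) = 1/12 each.
If it is in either of lockers 2 and 4 (prior 1/4 each): that locker was opened and seen not to hold the prize — ruled out; weight (1/4)·0 = 0 each.
The weights sum to 1/6.
So P(the prize voucher in locker 1 | the attendant opened locker 2 and locker 4) = (1/12) / (1/6) = 1/2.

1/2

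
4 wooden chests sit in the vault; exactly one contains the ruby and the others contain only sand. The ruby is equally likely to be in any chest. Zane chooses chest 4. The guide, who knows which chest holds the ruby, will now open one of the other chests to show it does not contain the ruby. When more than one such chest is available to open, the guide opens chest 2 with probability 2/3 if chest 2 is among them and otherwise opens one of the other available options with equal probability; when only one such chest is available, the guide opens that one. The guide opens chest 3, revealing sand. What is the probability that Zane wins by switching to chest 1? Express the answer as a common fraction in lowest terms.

Consider each possible location of the ruby in turn.
If it is in chest 1 (prior 1/4): chest 2 is available but not opened, probability 1/3; weight (1/4)·(1/3) = 1/12.
If it is in chest 2 (prior 1/4): chest 2 holds the prize so is unavailable; the guide chooses uniformly among the 2 others, probability 1/2; weight (1/4)·(1/2) = 1/8.
If it is in chest 3 (prior 1/4): the guide opened chest 3, so this case is ruled out; weight (1/4)·0 = 0.
If it is in chest 4 (prior 1/4): chest 2 is available but not opened; chest 3 gets probability (1 − 2/3)/2 = 1/6; weight (1/4)·(1/6) = 1/24.
The weights sum to 1/4.
So P(the ruby in chest 1 | the guide opened chest 3) = (1/12) / (1/4) = 1/3.

1/3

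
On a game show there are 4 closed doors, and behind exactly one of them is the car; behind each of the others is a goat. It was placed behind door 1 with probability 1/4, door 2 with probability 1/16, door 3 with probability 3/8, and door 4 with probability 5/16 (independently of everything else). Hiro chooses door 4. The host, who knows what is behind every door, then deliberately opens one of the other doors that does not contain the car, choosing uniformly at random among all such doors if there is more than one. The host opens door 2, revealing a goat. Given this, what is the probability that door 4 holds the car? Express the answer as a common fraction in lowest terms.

1/4

Condition on the true location of the car.
If it is behind door 1 (prior 1/4): the host has 2 equally likely choices, so probability 1/2; weight (1/4)·(1/2) = 1/8.
If it is behind door 2 (prior 1/16): the host opened door 2, so this case is ruled out; weight (1/16)·0 = 0.
If it is behind door 3 (prior 3/8): the host has 2 equally likely choices, so probability 1/2; weight (3/8)·(1/2) = 3/16.
If it is behind door 4 (prior 5/16): the host has 3 equally likely choices, so probability 1/3; weight (5/16)·(1/3) = 5/48.
The weights sum to 5/12.
So P(the car behind door 4 | the host opened door 2) = (5/48) / (5/12) = 1/4.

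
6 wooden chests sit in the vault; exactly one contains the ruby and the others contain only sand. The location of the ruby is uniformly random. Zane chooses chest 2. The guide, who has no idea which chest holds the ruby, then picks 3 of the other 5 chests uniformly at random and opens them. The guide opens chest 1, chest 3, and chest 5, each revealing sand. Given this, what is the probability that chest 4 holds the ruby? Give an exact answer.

Because the guide chose which chests to open without knowing where the ruby is, the choice is independent of the prize location. Learning that none of the 3 opened chests holds the ruby simply rules out those 3 locations and leaves the remaining 3 chests still equally likely by symmetry.
So P(the ruby in chest 4) = 1/3.

1/3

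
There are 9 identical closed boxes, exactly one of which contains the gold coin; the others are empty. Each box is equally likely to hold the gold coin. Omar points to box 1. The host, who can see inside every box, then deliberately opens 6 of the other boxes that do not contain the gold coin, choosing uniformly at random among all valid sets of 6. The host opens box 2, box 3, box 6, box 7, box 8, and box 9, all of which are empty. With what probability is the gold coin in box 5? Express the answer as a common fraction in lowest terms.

4/9

Consider each possible location of the gold coin in turn.
If it is in box 1 (prior 1/9): the host has 28 equally likely choices, so probability 1/28; weight (1/9)·(1/28) = 1/252.
If it is in any of boxes 2, 3, 6, 7, 8, and 9 (prior 1/9 each): that box was opened and seen not to hold the prize — ruled out; weight (1/9)·0 = 0 each.
If it is in either of boxes 4 and 5 (prior 1/9 each): the host has 7 equally likely choices, so probability 1/7; weight (1/9)·(1/7) = 1/63 each.
The weights sum to 1/28.
So P(the gold coin in box 5 | the host opened box 2, box 3, box 6, box 7, box 8, and box 9) = (1/63) / (1/28) = 4/9.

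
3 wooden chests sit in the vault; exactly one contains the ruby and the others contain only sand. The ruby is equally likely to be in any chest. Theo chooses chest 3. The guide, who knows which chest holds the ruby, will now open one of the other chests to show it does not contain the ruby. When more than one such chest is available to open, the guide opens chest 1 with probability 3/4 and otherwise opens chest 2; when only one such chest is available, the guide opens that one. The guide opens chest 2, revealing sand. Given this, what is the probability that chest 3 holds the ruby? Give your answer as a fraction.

Apply Bayes' rule, conditioning on where the ruby actually is.
If it is in chest 1 (prior 1/3): only chest 2 is available, probability 1; weight (1/3)·1 = 1/3.
If it is in chest 2 (prior 1/3): the guide opened chest 2, so this case is ruled out; weight (1/3)·0 = 0.
If it is in chest 3 (prior 1/3): chest 1 is available but not opened, probability 1/4; weight (1/3)·(1/4) = 1/12.
The weights sum to 5/12.
So P(the ruby in chest 3 | the guide opened chest 2) = (1/12) / (5/12) = 1/5.

1/5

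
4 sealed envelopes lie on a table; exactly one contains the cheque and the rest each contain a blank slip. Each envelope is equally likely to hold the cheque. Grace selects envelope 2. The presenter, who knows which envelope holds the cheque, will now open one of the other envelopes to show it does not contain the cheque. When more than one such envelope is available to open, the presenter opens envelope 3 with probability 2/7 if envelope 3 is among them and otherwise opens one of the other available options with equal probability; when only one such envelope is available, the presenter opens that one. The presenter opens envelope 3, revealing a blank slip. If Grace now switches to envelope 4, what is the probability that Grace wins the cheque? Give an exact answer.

Apply Bayes' rule, conditioning on where the cheque actually is.
If it is in any of envelopes 1, 2, and 4 (prior 1/4 each): envelope 3 is available, opened with probability 2/7; weight (1/4)·(2/7) = 1/14 each.
If it is in envelope 3 (prior 1/4): the presenter opened envelope 3, so this case is ruled out; weight (1/4)·0 = 0.
The weights sum to 3/14.
So P(the cheque in envelope 4 | the presenter opened envelope 3) = (1/14) / (3/14) = 1/3.

1/3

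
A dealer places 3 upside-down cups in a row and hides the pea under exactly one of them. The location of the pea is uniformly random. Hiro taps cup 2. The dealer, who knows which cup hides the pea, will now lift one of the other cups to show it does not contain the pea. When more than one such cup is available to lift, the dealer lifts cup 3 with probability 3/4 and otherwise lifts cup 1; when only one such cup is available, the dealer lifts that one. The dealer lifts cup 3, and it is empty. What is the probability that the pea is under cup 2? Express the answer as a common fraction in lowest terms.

Consider each possible location of the pea in turn.
If it is under cup 1 (prior 1/3): only cup 3 is available, probability 1; weight (1/3)·1 = 1/3.
If it is under cup 2 (prior 1/3): cup 3 is available, opened with probability 3/4; weight (1/3)·(3/4) = 1/4.
If it is under cup 3 (prior 1/3): the dealer opened cup 3, so this case is ruled out; weight (1/3)·0 = 0.
The weights sum to 7/12.
So P(the pea under cup 2 | the dealer opened cup 3) = (1/4) / (7/12) = 3/7.

3/7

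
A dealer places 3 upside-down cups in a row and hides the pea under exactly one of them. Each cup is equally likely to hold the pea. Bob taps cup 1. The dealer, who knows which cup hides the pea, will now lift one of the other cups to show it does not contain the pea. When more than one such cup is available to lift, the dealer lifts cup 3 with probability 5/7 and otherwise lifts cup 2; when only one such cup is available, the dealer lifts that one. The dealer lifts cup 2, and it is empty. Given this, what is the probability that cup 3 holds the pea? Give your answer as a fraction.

7/9

Consider each possible location of the pea in turn.
If it is under cup 1 (prior 1/3): cup 3 is available but not opened, probability 2/7; weight (1/3)·(2/7) = 2/21.
If it is under cup 2 (prior 1/3): the dealer opened cup 2, so this case is ruled out; weight (1/3)·0 = 0.
If it is under cup 3 (prior 1/3): only cup 2 is available, probability 1; weight (1/3)·1 = 1/3.
The weights sum to 3/7.
So P(the pea under cup 3 | the dealer opened cup 2) = (1/3) / (3/7) = 7/9.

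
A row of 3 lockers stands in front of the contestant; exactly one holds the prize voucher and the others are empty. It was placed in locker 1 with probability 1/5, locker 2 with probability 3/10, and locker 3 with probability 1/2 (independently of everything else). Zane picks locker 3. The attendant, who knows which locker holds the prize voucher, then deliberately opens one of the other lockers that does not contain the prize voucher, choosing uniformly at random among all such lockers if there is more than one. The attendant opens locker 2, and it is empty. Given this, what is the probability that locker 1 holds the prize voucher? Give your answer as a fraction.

4/9

Condition on the true location of the prize voucher.
If it is in locker 1 (prior 1/5): the attendant has no choice, probability 1; weight (1/5)·1 = 1/5.
If it is in locker 2 (prior 3/10): the attendant opened locker 2, so this case is ruled out; weight (3/10)·0 = 0.
If it is in locker 3 (prior 1/2): the attendant has 2 equally likely choices, so probability 1/2; weight (1/2)·(1/2) = 1/4.
The weights sum to 9/20.
So P(the prize voucher in locker 1 | the attendant opened locker 2) = (1/5) / (9/20) = 4/9.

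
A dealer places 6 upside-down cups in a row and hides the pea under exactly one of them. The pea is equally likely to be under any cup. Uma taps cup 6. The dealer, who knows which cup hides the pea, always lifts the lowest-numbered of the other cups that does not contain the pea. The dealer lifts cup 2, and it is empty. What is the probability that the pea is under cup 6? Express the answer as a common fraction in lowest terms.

Apply Bayes' rule, conditioning on where the pea actually is.
If it is under cup 1 (prior 1/6): cup 2 is the lowest-numbered option available, probability 1; weight (1/6)·1 = 1/6.
If it is under cup 2 (prior 1/6): the dealer opened cup 2, so this case is ruled out; weight (1/6)·0 = 0.
If it is under any of cups 3, 4, 5, and 6 (prior 1/6 each): the dealer would have opened cup 1 instead, probability 0; weight (1/6)·0 = 0 each.
The weights sum to 1/6.
So P(the pea under cup 6 | the dealer opened cup 2) = 0 / (1/6) = 0.

0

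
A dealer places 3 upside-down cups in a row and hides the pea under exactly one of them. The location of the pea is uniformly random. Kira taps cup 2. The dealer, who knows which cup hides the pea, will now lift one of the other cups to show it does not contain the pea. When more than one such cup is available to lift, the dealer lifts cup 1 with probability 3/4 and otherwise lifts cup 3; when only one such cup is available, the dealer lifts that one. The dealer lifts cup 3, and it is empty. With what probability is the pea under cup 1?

Apply Bayes' rule, conditioning on where the pea actually is.
If it is under cup 1 (prior 1/3): only cup 3 is available, probability 1; weight (1/3)·1 = 1/3.
If it is under cup 2 (prior 1/3): cup 1 is available but not opened, probability 1/4; weight (1/3)·(1/4) = 1/12.
If it is under cup 3 (prior 1/3): the dealer opened cup 3, so this case is ruled out; weight (1/3)·0 = 0.
The weights sum to 5/12.
So P(the pea under cup 1 | the dealer opened cup 3) = (1/3) / (5/12) = 4/5.

4/5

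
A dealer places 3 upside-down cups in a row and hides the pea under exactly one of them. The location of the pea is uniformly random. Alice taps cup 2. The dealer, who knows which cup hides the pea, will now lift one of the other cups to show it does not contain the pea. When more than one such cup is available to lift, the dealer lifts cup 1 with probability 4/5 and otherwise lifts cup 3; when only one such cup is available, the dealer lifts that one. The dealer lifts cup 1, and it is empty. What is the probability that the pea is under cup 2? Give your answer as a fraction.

4/9

Apply Bayes' rule, conditioning on where the pea actually is.
If it is under cup 1 (prior 1/3): the dealer opened cup 1, so this case is ruled out; weight (1/3)·0 = 0.
If it is under cup 2 (prior 1/3): cup 1 is available, opened with probability 4/5; weight (1/3)·(4/5) = 4/15.
If it is under cup 3 (prior 1/3): only cup 1 is available, probability 1; weight (1/3)·1 = 1/3.
The weights sum to 3/5.
So P(the pea under cup 2 | the dealer opened cup 1) = (4/15) / (3/5) = 4/9.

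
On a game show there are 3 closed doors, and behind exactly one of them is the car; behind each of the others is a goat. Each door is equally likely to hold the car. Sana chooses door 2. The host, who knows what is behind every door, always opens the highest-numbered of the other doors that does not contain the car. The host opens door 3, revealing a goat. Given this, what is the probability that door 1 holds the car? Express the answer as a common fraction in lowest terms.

Condition on the true location of the car.
If it is behind either of doors 1 and 2 (prior 1/3 each): door 3 is the highest-numbered option available, probability 1; weight (1/3)·1 = 1/3 each.
If it is behind door 3 (prior 1/3): the host opened door 3, so this case is ruled out; weight (1/3)·0 = 0.
The weights sum to 2/3.
So P(the car behind door 1 | the host opened door 3) = (1/3) / (2/3) = 1/2.

1/2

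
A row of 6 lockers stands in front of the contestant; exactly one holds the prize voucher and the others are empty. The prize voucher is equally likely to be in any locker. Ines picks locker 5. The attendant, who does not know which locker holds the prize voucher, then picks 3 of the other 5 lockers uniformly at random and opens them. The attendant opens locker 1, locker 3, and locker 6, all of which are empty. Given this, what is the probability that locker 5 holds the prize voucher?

Because the attendant chose which lockers to open without knowing where the prize voucher is, the choice is independent of the prize location. Learning that none of the 3 opened lockers holds the prize voucher simply rules out those 3 locations and leaves the remaining 3 lockers still equally likely by symmetry.
So P(the prize voucher in locker 5) = 1/3.

1/3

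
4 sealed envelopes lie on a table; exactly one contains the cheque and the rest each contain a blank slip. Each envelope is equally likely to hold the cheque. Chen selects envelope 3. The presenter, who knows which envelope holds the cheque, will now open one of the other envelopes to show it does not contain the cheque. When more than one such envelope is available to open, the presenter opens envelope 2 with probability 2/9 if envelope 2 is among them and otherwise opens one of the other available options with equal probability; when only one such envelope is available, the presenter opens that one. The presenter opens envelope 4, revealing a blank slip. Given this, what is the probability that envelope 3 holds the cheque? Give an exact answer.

Apply Bayes' rule, conditioning on where the cheque actually is.
If it is in envelope 1 (prior 1/4): envelope 2 is available but not opened, probability 7/9; weight (1/4)·(7/9) = 7/36.
If it is in envelope 2 (prior 1/4): envelope 2 holds the prize so is unavailable; the presenter chooses uniformly among the 2 others, probability 1/2; weight (1/4)·(1/2) = 1/8.
If it is in envelope 3 (prior 1/4): envelope 2 is available but not opened; envelope 4 gets probability (1 − 2/9)/2 = 7/18; weight (1/4)·(7/18) = 7/72.
If it is in envelope 4 (prior 1/4): the presenter opened envelope 4, so this case is ruled out; weight (1/4)·0 = 0.
The weights sum to 5/12.
So P(the cheque in envelope 3 | the presenter opened envelope 4) = (7/72) / (5/12) = 7/30.

7/30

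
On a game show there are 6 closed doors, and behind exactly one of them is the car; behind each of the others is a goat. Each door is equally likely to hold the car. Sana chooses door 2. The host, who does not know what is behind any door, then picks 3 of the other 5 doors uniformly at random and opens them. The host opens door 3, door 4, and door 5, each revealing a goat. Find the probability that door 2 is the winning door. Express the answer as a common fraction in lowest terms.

Condition on the true location of the car.
If it is behind any of doors 1, 2, and 6 (prior 1/6 each): the host picks exactly this set with probability 1/10 regardless, and none is the prize; weight (1/6)·(1/10) = 1/60 each.
If it is behind any of doors 3, 4, and 5 (prior 1/6 each): that door was opened and seen not to hold the prize — ruled out; weight (1/6)·0 = 0 each.
The weights sum to 1/20.
So P(the car behind door 2 | the host opened door 3, door 4, and door 5) = (1/60) / (1/20) = 1/3.

1/3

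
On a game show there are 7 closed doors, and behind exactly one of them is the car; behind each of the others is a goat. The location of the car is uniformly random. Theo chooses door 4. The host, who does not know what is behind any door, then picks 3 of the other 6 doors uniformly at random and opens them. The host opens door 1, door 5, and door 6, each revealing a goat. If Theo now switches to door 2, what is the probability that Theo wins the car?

1/4

Because the host chose which doors to open without knowing where the car is, the choice is independent of the prize location. Learning that none of the 3 opened doors holds the car simply rules out those 3 locations and leaves the remaining 4 doors still equally likely by symmetry.
So P(the car behind door 2) = 1/4.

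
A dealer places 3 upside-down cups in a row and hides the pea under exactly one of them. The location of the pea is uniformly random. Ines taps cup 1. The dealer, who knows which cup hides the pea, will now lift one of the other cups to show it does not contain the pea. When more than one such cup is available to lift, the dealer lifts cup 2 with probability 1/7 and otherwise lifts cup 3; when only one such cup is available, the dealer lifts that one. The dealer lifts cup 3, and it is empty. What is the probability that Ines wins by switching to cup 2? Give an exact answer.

7/13

Condition on the true location of the pea.
If it is under cup 1 (prior 1/3): cup 2 is available but not opened, probability 6/7; weight (1/3)·(6/7) = 2/7.
If it is under cup 2 (prior 1/3): only cup 3 is available, probability 1; weight (1/3)·1 = 1/3.
If it is under cup 3 (prior 1/3): the dealer opened cup 3, so this case is ruled out; weight (1/3)·0 = 0.
The weights sum to 13/21.
So P(the pea under cup 2 | the dealer opened cup 3) = (1/3) / (13/21) = 7/13.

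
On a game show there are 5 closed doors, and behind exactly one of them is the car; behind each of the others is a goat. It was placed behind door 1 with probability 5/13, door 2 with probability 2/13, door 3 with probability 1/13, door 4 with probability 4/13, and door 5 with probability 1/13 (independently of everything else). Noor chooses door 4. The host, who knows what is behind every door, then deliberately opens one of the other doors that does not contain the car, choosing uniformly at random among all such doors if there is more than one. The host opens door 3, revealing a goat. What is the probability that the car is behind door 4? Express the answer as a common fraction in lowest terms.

3/11

Consider each possible location of the car in turn.
If it is behind door 1 (prior 5/13): the host has 3 equally likely choices, so probability 1/3; weight (5/13)·(1/3) = 5/39.
If it is behind door 2 (prior 2/13): the host has 3 equally likely choices, so probability 1/3; weight (2/13)·(1/3) = 2/39.
If it is behind door 3 (prior 1/13): the host opened door 3, so this case is ruled out; weight (1/13)·0 = 0.
If it is behind door 4 (prior 4/13): the host has 4 equally likely choices, so probability 1/4; weight (4/13)·(1/4) = 1/13.
If it is behind door 5 (prior 1/13): the host has 3 equally likely choices, so probability 1/3; weight (1/13)·(1/3) = 1/39.
The weights sum to 11/39.
So P(the car behind door 4 | the host opened door 3) = (1/13) / (11/39) = 3/11.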